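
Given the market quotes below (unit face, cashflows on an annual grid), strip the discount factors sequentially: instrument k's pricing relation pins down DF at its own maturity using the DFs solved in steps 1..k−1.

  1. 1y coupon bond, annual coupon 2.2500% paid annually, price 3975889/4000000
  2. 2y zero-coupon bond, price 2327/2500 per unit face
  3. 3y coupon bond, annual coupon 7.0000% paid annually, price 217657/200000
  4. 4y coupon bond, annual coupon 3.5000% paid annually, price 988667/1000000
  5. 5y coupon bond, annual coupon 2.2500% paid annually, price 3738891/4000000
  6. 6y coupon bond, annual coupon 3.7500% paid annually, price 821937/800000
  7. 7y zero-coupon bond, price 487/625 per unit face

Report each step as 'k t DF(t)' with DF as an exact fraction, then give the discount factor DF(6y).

step 1 [1y] bond c/1=9/400: DF=(3975889/4000000 − 9/400·(0))/(1+9/400) = 9721/10000 ≈ 0.972100
step 2 [2y] zero: DF = P = 2327/2500 ≈ 0.930800
step 3 [3y] bond c/1=7/100: DF=(217657/200000 − 7/100·(0.972100+0.930800))/(1+7/100) = 4463/5000 ≈ 0.892600
step 4 [4y] bond c/1=7/200: DF=(988667/1000000 − 7/200·(0.972100+0.930800+0.892600))/(1+7/200) = 8607/10000 ≈ 0.860700
step 5 [5y] bond c/1=9/400: DF=(3738891/4000000 − 9/400·(0.972100+0.930800+0.892600+0.860700))/(1+9/400) = 8337/10000 ≈ 0.833700
step 6 [6y] bond c/1=3/80: DF=(821937/800000 − 3/80·(0.972100+0.930800+0.892600+0.860700+0.833700))/(1+3/80) = 207/250 ≈ 0.828000
step 7 [7y] zero: DF = P = 487/625 ≈ 0.779200

1 1 9721/10000
2 2 2327/2500
3 3 4463/5000
4 4 8607/10000
5 5 8337/10000
6 6 207/250
7 7 487/625
DF(6y) = 207/250 ≈ 0.828000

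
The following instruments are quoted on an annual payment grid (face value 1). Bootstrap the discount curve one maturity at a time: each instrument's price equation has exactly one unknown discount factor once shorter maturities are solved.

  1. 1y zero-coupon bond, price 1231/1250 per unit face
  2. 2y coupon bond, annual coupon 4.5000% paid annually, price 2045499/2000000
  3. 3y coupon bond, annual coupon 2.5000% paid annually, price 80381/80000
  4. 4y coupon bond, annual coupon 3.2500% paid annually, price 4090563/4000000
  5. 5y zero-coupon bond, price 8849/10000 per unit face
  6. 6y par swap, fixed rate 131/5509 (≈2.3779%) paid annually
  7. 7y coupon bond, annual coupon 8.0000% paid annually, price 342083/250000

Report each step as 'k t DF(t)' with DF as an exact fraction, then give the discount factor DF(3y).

1 1 1231/1250
2 2 9363/10000
3 3 4667/5000
4 4 4503/5000
5 5 8849/10000
6 6 869/1000
7 7 8589/10000
DF(3y) = 4667/5000 ≈ 0.933400

step 1 [1y] zero: DF = P = 1231/1250 ≈ 0.984800
step 2 [2y] bond c/1=9/200: DF=(2045499/2000000 − 9/200·(0.984800))/(1+9/200) = 9363/10000 ≈ 0.936300
step 3 [3y] bond c/1=1/40: DF=(80381/80000 − 1/40·(0.984800+0.936300))/(1+1/40) = 4667/5000 ≈ 0.933400
step 4 [4y] bond c/1=13/400: DF=(4090563/4000000 − 13/400·(0.984800+0.936300+0.933400))/(1+13/400) = 4503/5000 ≈ 0.900600
step 5 [5y] zero: DF = P = 8849/10000 ≈ 0.884900
step 6 [6y] swap r/1=131/5509: DF=(1 − 131/5509·(0.984800+0.936300+0.933400+0.900600+0.884900))/(1+131/5509) = 869/1000 ≈ 0.869000
step 7 [7y] bond c/1=2/25: DF=(342083/250000 − 2/25·(0.984800+0.936300+0.933400+0.900600+0.884900+0.869000))/(1+2/25) = 8589/10000 ≈ 0.858900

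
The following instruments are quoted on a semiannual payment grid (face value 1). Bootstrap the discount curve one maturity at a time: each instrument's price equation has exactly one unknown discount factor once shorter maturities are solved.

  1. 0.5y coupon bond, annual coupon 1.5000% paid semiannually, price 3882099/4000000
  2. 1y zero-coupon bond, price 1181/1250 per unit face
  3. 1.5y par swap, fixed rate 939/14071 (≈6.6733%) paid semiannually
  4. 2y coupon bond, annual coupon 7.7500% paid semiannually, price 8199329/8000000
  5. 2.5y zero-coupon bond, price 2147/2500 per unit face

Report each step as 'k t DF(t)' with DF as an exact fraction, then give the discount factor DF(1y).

1 1/2 9633/10000
2 1 1181/1250
3 3/2 9061/10000
4 2 8817/10000
5 5/2 2147/2500
DF(1y) = 1181/1250 ≈ 0.944800

step 1 [0.5y] bond c/2=3/400: DF=(3882099/4000000 − 3/400·(0))/(1+3/400) = 9633/10000 ≈ 0.963300
step 2 [1y] zero: DF = P = 1181/1250 ≈ 0.944800
step 3 [1.5y] swap r/2=939/28142: DF=(1 − 939/28142·(0.963300+0.944800))/(1+939/28142) = 9061/10000 ≈ 0.906100
step 4 [2y] bond c/2=31/800: DF=(8199329/8000000 − 31/800·(0.963300+0.944800+0.906100))/(1+31/800) = 8817/10000 ≈ 0.881700
step 5 [2.5y] zero: DF = P = 2147/2500 ≈ 0.858800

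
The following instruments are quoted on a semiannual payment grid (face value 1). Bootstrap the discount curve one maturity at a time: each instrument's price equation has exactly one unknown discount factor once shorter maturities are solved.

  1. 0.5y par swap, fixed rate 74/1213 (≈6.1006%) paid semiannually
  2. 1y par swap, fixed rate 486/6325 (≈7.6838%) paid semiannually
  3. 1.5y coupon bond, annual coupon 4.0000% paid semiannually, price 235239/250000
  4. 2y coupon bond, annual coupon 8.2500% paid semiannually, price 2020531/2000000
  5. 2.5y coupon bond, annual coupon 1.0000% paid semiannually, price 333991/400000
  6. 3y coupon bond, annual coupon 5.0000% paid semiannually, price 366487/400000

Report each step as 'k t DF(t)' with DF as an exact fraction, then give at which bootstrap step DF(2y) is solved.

step 1 [0.5y] swap r/2=37/1213: DF=(1 − 37/1213·(0))/(1+37/1213) = 1213/1250 ≈ 0.970400
step 2 [1y] swap r/2=243/6325: DF=(1 − 243/6325·(0.970400))/(1+243/6325) = 9271/10000 ≈ 0.927100
step 3 [1.5y] bond c/2=1/50: DF=(235239/250000 − 1/50·(0.970400+0.927100))/(1+1/50) = 8853/10000 ≈ 0.885300
step 4 [2y] bond c/2=33/800: DF=(2020531/2000000 − 33/800·(0.970400+0.927100+0.885300))/(1+33/800) = 43/50 ≈ 0.860000
step 5 [2.5y] bond c/2=1/200: DF=(333991/400000 − 1/200·(0.970400+0.927100+0.885300+0.860000))/(1+1/200) = 8127/10000 ≈ 0.812700
step 6 [3y] bond c/2=1/40: DF=(366487/400000 − 1/40·(0.970400+0.927100+0.885300+0.860000+0.812700))/(1+1/40) = 1963/2500 ≈ 0.785200

1 1/2 1213/1250
2 1 9271/10000
3 3/2 8853/10000
4 2 43/50
5 5/2 8127/10000
6 3 1963/2500
DF(2y) is solved at step 4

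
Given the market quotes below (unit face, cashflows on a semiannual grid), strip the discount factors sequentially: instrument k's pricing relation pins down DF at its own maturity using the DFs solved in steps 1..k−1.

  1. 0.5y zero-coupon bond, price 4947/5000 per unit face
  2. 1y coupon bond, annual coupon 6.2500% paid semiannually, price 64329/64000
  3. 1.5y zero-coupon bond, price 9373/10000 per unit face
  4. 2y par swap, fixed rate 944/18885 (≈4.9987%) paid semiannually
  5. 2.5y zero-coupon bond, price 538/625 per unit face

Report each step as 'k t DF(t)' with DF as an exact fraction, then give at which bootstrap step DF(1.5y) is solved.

1 1/2 4947/5000
2 1 9447/10000
3 3/2 9373/10000
4 2 566/625
5 5/2 538/625
DF(1.5y) is solved at step 3

step 1 [0.5y] zero: DF = P = 4947/5000 ≈ 0.989400
step 2 [1y] bond c/2=1/32: DF=(64329/64000 − 1/32·(0.989400))/(1+1/32) = 9447/10000 ≈ 0.944700
step 3 [1.5y] zero: DF = P = 9373/10000 ≈ 0.937300
step 4 [2y] swap r/2=472/18885: DF=(1 − 472/18885·(0.989400+0.944700+0.937300))/(1+472/18885) = 566/625 ≈ 0.905600
step 5 [2.5y] zero: DF = P = 538/625 ≈ 0.860800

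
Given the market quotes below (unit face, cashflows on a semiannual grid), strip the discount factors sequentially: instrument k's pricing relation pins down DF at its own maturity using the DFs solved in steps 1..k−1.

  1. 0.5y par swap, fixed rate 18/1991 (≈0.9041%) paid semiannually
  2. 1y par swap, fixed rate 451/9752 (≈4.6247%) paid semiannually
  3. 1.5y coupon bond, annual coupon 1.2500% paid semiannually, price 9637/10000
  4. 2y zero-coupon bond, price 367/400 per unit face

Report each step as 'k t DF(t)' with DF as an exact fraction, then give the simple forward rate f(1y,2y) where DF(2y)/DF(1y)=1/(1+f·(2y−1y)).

step 1 [0.5y] swap r/2=9/1991: DF=(1 − 9/1991·(0))/(1+9/1991) = 1991/2000 ≈ 0.995500
step 2 [1y] swap r/2=451/19504: DF=(1 − 451/19504·(0.995500))/(1+451/19504) = 9549/10000 ≈ 0.954900
step 3 [1.5y] bond c/2=1/160: DF=(9637/10000 − 1/160·(0.995500+0.954900))/(1+1/160) = 591/625 ≈ 0.945600
step 4 [2y] zero: DF = P = 367/400 ≈ 0.917500

1 1/2 1991/2000
2 1 9549/10000
3 3/2 591/625
4 2 367/400
f(1y,2y) = ((9549/10000)/(367/400) − 1)/(1) = 374/9175 ≈ 4.0763%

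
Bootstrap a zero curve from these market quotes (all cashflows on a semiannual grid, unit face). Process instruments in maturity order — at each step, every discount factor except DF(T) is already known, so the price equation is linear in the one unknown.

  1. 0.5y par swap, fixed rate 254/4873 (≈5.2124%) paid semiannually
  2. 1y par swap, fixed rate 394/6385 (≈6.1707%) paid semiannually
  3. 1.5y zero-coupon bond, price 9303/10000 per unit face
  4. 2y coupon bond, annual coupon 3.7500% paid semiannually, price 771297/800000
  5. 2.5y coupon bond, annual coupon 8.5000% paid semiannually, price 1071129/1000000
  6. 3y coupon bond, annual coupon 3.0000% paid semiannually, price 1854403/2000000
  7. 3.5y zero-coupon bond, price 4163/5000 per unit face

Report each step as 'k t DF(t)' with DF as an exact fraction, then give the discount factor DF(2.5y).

1 1/2 4873/5000
2 1 9409/10000
3 3/2 9303/10000
4 2 447/500
5 5/2 7/8
6 3 8453/10000
7 7/2 4163/5000
DF(2.5y) = 7/8 ≈ 0.875000

step 1 [0.5y] swap r/2=127/4873: DF=(1 − 127/4873·(0))/(1+127/4873) = 4873/5000 ≈ 0.974600
step 2 [1y] swap r/2=197/6385: DF=(1 − 197/6385·(0.974600))/(1+197/6385) = 9409/10000 ≈ 0.940900
step 3 [1.5y] zero: DF = P = 9303/10000 ≈ 0.930300
step 4 [2y] bond c/2=3/160: DF=(771297/800000 − 3/160·(0.974600+0.940900+0.930300))/(1+3/160) = 447/500 ≈ 0.894000
step 5 [2.5y] bond c/2=17/400: DF=(1071129/1000000 − 17/400·(0.974600+0.940900+0.930300+0.894000))/(1+17/400) = 7/8 ≈ 0.875000
step 6 [3y] bond c/2=3/200: DF=(1854403/2000000 − 3/200·(0.974600+0.940900+0.930300+0.894000+0.875000))/(1+3/200) = 8453/10000 ≈ 0.845300
step 7 [3.5y] zero: DF = P = 4163/5000 ≈ 0.832600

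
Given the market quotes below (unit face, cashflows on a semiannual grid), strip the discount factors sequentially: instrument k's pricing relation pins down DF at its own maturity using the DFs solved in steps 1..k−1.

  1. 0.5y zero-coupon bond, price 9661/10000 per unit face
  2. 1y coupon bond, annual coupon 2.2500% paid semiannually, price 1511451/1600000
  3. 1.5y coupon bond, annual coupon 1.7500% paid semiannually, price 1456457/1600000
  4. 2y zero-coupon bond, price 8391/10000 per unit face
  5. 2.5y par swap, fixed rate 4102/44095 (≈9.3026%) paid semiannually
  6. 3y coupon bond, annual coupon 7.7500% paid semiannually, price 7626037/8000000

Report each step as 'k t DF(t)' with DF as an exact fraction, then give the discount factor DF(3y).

1 1/2 9661/10000
2 1 4617/5000
3 3/2 443/500
4 2 8391/10000
5 5/2 7949/10000
6 3 1883/2500
DF(3y) = 1883/2500 ≈ 0.753200

step 1 [0.5y] zero: DF = P = 9661/10000 ≈ 0.966100
step 2 [1y] bond c/2=9/800: DF=(1511451/1600000 − 9/800·(0.966100))/(1+9/800) = 4617/5000 ≈ 0.923400
step 3 [1.5y] bond c/2=7/800: DF=(1456457/1600000 − 7/800·(0.966100+0.923400))/(1+7/800) = 443/500 ≈ 0.886000
step 4 [2y] zero: DF = P = 8391/10000 ≈ 0.839100
step 5 [2.5y] swap r/2=2051/44095: DF=(1 − 2051/44095·(0.966100+0.923400+0.886000+0.839100))/(1+2051/44095) = 7949/10000 ≈ 0.794900
step 6 [3y] bond c/2=31/800: DF=(7626037/8000000 − 31/800·(0.966100+0.923400+0.886000+0.839100+0.794900))/(1+31/800) = 1883/2500 ≈ 0.753200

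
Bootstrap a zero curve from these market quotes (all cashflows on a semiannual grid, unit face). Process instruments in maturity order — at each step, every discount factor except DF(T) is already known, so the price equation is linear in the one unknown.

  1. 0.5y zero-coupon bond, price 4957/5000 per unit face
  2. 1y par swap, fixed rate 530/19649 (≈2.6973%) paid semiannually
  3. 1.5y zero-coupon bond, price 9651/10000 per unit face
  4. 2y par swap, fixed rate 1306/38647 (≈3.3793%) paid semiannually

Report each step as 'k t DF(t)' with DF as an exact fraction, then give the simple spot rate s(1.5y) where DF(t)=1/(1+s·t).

1 1/2 4957/5000
2 1 1947/2000
3 3/2 9651/10000
4 2 9347/10000
s(1.5y) = (1/(9651/10000) − 1)/(3/2) = 698/28953 ≈ 2.4108%

step 1 [0.5y] zero: DF = P = 4957/5000 ≈ 0.991400
step 2 [1y] swap r/2=265/19649: DF=(1 − 265/19649·(0.991400))/(1+265/19649) = 1947/2000 ≈ 0.973500
step 3 [1.5y] zero: DF = P = 9651/10000 ≈ 0.965100
step 4 [2y] swap r/2=653/38647: DF=(1 − 653/38647·(0.991400+0.973500+0.965100))/(1+653/38647) = 9347/10000 ≈ 0.934700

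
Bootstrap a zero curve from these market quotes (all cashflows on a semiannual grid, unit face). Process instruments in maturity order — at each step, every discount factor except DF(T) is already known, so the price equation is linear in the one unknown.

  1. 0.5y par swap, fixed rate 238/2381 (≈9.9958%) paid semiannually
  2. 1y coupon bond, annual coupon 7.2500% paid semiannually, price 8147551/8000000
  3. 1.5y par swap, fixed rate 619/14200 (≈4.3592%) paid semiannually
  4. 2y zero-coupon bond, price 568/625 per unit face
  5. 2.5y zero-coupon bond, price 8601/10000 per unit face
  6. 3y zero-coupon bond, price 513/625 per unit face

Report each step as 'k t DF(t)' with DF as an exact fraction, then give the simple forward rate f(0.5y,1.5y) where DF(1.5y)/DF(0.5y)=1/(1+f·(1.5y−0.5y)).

1 1/2 2381/2500
2 1 1899/2000
3 3/2 9381/10000
4 2 568/625
5 5/2 8601/10000
6 3 513/625
f(0.5y,1.5y) = ((2381/2500)/(9381/10000) − 1)/(1) = 143/9381 ≈ 1.5244%

step 1 [0.5y] swap r/2=119/2381: DF=(1 − 119/2381·(0))/(1+119/2381) = 2381/2500 ≈ 0.952400
step 2 [1y] bond c/2=29/800: DF=(8147551/8000000 − 29/800·(0.952400))/(1+29/800) = 1899/2000 ≈ 0.949500
step 3 [1.5y] swap r/2=619/28400: DF=(1 − 619/28400·(0.952400+0.949500))/(1+619/28400) = 9381/10000 ≈ 0.938100
step 4 [2y] zero: DF = P = 568/625 ≈ 0.908800
step 5 [2.5y] zero: DF = P = 8601/10000 ≈ 0.860100
step 6 [3y] zero: DF = P = 513/625 ≈ 0.820800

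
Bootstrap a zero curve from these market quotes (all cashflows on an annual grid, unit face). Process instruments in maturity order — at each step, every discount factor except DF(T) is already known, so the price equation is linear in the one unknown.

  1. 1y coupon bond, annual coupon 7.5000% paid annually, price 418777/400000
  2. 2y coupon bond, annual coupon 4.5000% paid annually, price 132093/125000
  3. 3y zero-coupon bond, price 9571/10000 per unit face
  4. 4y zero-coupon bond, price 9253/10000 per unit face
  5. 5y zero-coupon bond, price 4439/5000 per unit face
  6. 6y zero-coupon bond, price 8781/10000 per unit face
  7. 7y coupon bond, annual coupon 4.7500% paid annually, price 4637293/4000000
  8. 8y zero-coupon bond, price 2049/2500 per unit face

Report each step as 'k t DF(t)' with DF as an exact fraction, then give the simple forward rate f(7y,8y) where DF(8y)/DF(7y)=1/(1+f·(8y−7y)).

step 1 [1y] bond c/1=3/40: DF=(418777/400000 − 3/40·(0))/(1+3/40) = 9739/10000 ≈ 0.973900
step 2 [2y] bond c/1=9/200: DF=(132093/125000 − 9/200·(0.973900))/(1+9/200) = 9693/10000 ≈ 0.969300
step 3 [3y] zero: DF = P = 9571/10000 ≈ 0.957100
step 4 [4y] zero: DF = P = 9253/10000 ≈ 0.925300
step 5 [5y] zero: DF = P = 4439/5000 ≈ 0.887800
step 6 [6y] zero: DF = P = 8781/10000 ≈ 0.878100
step 7 [7y] bond c/1=19/400: DF=(4637293/4000000 − 19/400·(0.973900+0.969300+0.957100+0.925300+0.887800+0.878100))/(1+19/400) = 2133/2500 ≈ 0.853200
step 8 [8y] zero: DF = P = 2049/2500 ≈ 0.819600

1 1 9739/10000
2 2 9693/10000
3 3 9571/10000
4 4 9253/10000
5 5 4439/5000
6 6 8781/10000
7 7 2133/2500
8 8 2049/2500
f(7y,8y) = ((2133/2500)/(2049/2500) − 1)/(1) = 28/683 ≈ 4.0996%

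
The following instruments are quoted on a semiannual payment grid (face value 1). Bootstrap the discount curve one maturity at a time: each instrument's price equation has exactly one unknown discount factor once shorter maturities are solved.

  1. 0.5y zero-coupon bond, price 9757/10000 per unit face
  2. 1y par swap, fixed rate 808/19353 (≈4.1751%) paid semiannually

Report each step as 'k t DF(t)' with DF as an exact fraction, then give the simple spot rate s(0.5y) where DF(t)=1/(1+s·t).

1 1/2 9757/10000
2 1 2399/2500
s(0.5y) = (1/(9757/10000) − 1)/(1/2) = 486/9757 ≈ 4.9810%

step 1 [0.5y] zero: DF = P = 9757/10000 ≈ 0.975700
step 2 [1y] swap r/2=404/19353: DF=(1 − 404/19353·(0.975700))/(1+404/19353) = 2399/2500 ≈ 0.959600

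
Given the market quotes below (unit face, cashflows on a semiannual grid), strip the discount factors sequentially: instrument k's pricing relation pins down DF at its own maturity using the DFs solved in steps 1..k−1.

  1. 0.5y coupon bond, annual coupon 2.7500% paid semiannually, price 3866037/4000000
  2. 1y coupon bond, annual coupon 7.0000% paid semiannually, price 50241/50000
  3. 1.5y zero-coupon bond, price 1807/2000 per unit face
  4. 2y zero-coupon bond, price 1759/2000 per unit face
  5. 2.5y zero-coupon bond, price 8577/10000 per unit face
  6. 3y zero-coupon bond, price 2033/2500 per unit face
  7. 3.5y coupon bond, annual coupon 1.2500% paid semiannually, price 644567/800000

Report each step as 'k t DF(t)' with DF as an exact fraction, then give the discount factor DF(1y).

step 1 [0.5y] bond c/2=11/800: DF=(3866037/4000000 − 11/800·(0))/(1+11/800) = 4767/5000 ≈ 0.953400
step 2 [1y] bond c/2=7/200: DF=(50241/50000 − 7/200·(0.953400))/(1+7/200) = 4693/5000 ≈ 0.938600
step 3 [1.5y] zero: DF = P = 1807/2000 ≈ 0.903500
step 4 [2y] zero: DF = P = 1759/2000 ≈ 0.879500
step 5 [2.5y] zero: DF = P = 8577/10000 ≈ 0.857700
step 6 [3y] zero: DF = P = 2033/2500 ≈ 0.813200
step 7 [3.5y] bond c/2=1/160: DF=(644567/800000 − 1/160·(0.953400+0.938600+0.903500+0.879500+0.857700+0.813200))/(1+1/160) = 307/400 ≈ 0.767500

1 1/2 4767/5000
2 1 4693/5000
3 3/2 1807/2000
4 2 1759/2000
5 5/2 8577/10000
6 3 2033/2500
7 7/2 307/400
DF(1y) = 4693/5000 ≈ 0.938600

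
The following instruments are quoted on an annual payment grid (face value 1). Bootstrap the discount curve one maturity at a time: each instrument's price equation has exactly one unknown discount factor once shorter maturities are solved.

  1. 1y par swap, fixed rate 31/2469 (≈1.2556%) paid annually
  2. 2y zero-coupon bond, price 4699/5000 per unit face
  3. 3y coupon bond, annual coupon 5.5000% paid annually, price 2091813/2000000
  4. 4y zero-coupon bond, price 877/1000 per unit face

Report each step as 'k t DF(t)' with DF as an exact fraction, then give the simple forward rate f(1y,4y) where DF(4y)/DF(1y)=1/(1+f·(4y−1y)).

1 1 2469/2500
2 2 4699/5000
3 3 8909/10000
4 4 877/1000
f(1y,4y) = ((2469/2500)/(877/1000) − 1)/(3) = 553/13155 ≈ 4.2037%

step 1 [1y] swap r/1=31/2469: DF=(1 − 31/2469·(0))/(1+31/2469) = 2469/2500 ≈ 0.987600
step 2 [2y] zero: DF = P = 4699/5000 ≈ 0.939800
step 3 [3y] bond c/1=11/200: DF=(2091813/2000000 − 11/200·(0.987600+0.939800))/(1+11/200) = 8909/10000 ≈ 0.890900
step 4 [4y] zero: DF = P = 877/1000 ≈ 0.877000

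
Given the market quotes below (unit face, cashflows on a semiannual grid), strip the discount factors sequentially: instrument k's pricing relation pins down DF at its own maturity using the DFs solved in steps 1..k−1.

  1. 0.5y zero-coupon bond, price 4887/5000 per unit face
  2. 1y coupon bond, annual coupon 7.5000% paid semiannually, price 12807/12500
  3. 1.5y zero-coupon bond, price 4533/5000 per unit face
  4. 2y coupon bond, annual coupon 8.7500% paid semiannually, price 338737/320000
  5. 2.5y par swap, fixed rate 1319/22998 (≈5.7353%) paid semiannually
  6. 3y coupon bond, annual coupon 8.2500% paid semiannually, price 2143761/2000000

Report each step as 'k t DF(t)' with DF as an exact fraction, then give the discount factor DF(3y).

step 1 [0.5y] zero: DF = P = 4887/5000 ≈ 0.977400
step 2 [1y] bond c/2=3/80: DF=(12807/12500 − 3/80·(0.977400))/(1+3/80) = 4761/5000 ≈ 0.952200
step 3 [1.5y] zero: DF = P = 4533/5000 ≈ 0.906600
step 4 [2y] bond c/2=7/160: DF=(338737/320000 − 7/160·(0.977400+0.952200+0.906600))/(1+7/160) = 8953/10000 ≈ 0.895300
step 5 [2.5y] swap r/2=1319/45996: DF=(1 − 1319/45996·(0.977400+0.952200+0.906600+0.895300))/(1+1319/45996) = 8681/10000 ≈ 0.868100
step 6 [3y] bond c/2=33/800: DF=(2143761/2000000 − 33/800·(0.977400+0.952200+0.906600+0.895300+0.868100))/(1+33/800) = 1059/1250 ≈ 0.847200

1 1/2 4887/5000
2 1 4761/5000
3 3/2 4533/5000
4 2 8953/10000
5 5/2 8681/10000
6 3 1059/1250
DF(3y) = 1059/1250 ≈ 0.847200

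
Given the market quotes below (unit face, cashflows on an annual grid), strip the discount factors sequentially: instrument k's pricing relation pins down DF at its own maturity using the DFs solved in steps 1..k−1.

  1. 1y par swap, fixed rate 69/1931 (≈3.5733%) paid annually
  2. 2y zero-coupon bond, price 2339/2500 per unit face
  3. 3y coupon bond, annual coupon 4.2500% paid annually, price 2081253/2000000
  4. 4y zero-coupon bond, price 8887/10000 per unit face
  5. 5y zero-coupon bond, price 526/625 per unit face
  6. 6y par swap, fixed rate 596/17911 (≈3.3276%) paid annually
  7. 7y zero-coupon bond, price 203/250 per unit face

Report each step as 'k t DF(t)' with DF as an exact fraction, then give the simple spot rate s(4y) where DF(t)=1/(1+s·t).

1 1 1931/2000
2 2 2339/2500
3 3 9207/10000
4 4 8887/10000
5 5 526/625
6 6 2053/2500
7 7 203/250
s(4y) = (1/(8887/10000) − 1)/(4) = 1113/35548 ≈ 3.1310%

step 1 [1y] swap r/1=69/1931: DF=(1 − 69/1931·(0))/(1+69/1931) = 1931/2000 ≈ 0.965500
step 2 [2y] zero: DF = P = 2339/2500 ≈ 0.935600
step 3 [3y] bond c/1=17/400: DF=(2081253/2000000 − 17/400·(0.965500+0.935600))/(1+17/400) = 9207/10000 ≈ 0.920700
step 4 [4y] zero: DF = P = 8887/10000 ≈ 0.888700
step 5 [5y] zero: DF = P = 526/625 ≈ 0.841600
step 6 [6y] swap r/1=596/17911: DF=(1 − 596/17911·(0.965500+0.935600+0.920700+0.888700+0.841600))/(1+596/17911) = 2053/2500 ≈ 0.821200
step 7 [7y] zero: DF = P = 203/250 ≈ 0.812000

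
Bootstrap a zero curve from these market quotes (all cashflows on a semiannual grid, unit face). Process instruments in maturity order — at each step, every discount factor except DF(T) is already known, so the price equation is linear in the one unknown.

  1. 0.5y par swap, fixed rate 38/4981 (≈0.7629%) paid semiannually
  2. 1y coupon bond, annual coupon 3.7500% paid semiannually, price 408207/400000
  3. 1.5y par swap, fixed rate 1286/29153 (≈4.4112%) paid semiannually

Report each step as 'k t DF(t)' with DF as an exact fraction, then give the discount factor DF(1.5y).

step 1 [0.5y] swap r/2=19/4981: DF=(1 − 19/4981·(0))/(1+19/4981) = 4981/5000 ≈ 0.996200
step 2 [1y] bond c/2=3/160: DF=(408207/400000 − 3/160·(0.996200))/(1+3/160) = 4917/5000 ≈ 0.983400
step 3 [1.5y] swap r/2=643/29153: DF=(1 − 643/29153·(0.996200+0.983400))/(1+643/29153) = 9357/10000 ≈ 0.935700

1 1/2 4981/5000
2 1 4917/5000
3 3/2 9357/10000
DF(1.5y) = 9357/10000 ≈ 0.935700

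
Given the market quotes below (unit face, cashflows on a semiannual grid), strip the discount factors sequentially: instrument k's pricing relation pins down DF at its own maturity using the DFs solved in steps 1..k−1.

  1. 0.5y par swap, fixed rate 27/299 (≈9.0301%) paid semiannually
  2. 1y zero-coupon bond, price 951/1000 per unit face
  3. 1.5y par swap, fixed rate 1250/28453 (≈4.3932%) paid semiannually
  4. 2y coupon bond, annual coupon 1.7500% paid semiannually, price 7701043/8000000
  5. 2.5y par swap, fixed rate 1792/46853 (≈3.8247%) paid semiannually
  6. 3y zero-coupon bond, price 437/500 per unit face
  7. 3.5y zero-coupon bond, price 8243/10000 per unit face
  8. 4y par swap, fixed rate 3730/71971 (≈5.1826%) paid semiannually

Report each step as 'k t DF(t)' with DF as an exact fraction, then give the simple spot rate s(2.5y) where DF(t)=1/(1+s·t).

1 1/2 598/625
2 1 951/1000
3 3/2 15/16
4 2 581/625
5 5/2 569/625
6 3 437/500
7 7/2 8243/10000
8 4 1627/2000
s(2.5y) = (1/(569/625) − 1)/(5/2) = 112/2845 ≈ 3.9367%

step 1 [0.5y] swap r/2=27/598: DF=(1 − 27/598·(0))/(1+27/598) = 598/625 ≈ 0.956800
step 2 [1y] zero: DF = P = 951/1000 ≈ 0.951000
step 3 [1.5y] swap r/2=625/28453: DF=(1 − 625/28453·(0.956800+0.951000))/(1+625/28453) = 15/16 ≈ 0.937500
step 4 [2y] bond c/2=7/800: DF=(7701043/8000000 − 7/800·(0.956800+0.951000+0.937500))/(1+7/800) = 581/625 ≈ 0.929600
step 5 [2.5y] swap r/2=896/46853: DF=(1 − 896/46853·(0.956800+0.951000+0.937500+0.929600))/(1+896/46853) = 569/625 ≈ 0.910400
step 6 [3y] zero: DF = P = 437/500 ≈ 0.874000
step 7 [3.5y] zero: DF = P = 8243/10000 ≈ 0.824300
step 8 [4y] swap r/2=1865/71971: DF=(1 − 1865/71971·(0.956800+0.951000+0.937500+0.929600+0.910400+0.874000+0.824300))/(1+1865/71971) = 1627/2000 ≈ 0.813500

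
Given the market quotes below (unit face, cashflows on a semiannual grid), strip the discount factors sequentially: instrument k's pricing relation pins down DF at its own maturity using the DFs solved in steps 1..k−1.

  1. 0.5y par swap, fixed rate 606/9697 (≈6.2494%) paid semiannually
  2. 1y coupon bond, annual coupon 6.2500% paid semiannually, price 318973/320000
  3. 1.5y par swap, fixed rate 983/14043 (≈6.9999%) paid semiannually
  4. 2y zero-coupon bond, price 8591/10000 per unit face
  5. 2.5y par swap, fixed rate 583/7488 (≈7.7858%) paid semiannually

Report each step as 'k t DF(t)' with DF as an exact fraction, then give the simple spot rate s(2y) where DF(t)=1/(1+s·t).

step 1 [0.5y] swap r/2=303/9697: DF=(1 − 303/9697·(0))/(1+303/9697) = 9697/10000 ≈ 0.969700
step 2 [1y] bond c/2=1/32: DF=(318973/320000 − 1/32·(0.969700))/(1+1/32) = 2343/2500 ≈ 0.937200
step 3 [1.5y] swap r/2=983/28086: DF=(1 − 983/28086·(0.969700+0.937200))/(1+983/28086) = 9017/10000 ≈ 0.901700
step 4 [2y] zero: DF = P = 8591/10000 ≈ 0.859100
step 5 [2.5y] swap r/2=583/14976: DF=(1 − 583/14976·(0.969700+0.937200+0.901700+0.859100))/(1+583/14976) = 8251/10000 ≈ 0.825100

1 1/2 9697/10000
2 1 2343/2500
3 3/2 9017/10000
4 2 8591/10000
5 5/2 8251/10000
s(2y) = (1/(8591/10000) − 1)/(2) = 1409/17182 ≈ 8.2004%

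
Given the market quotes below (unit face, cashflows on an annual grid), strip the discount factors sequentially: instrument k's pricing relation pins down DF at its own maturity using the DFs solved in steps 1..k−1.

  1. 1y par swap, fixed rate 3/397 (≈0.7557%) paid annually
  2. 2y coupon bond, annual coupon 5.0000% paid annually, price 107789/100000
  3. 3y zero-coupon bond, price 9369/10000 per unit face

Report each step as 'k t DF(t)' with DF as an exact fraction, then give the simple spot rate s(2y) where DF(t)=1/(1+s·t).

step 1 [1y] swap r/1=3/397: DF=(1 − 3/397·(0))/(1+3/397) = 397/400 ≈ 0.992500
step 2 [2y] bond c/1=1/20: DF=(107789/100000 − 1/20·(0.992500))/(1+1/20) = 9793/10000 ≈ 0.979300
step 3 [3y] zero: DF = P = 9369/10000 ≈ 0.936900

1 1 397/400
2 2 9793/10000
3 3 9369/10000
s(2y) = (1/(9793/10000) − 1)/(2) = 207/19586 ≈ 1.0569%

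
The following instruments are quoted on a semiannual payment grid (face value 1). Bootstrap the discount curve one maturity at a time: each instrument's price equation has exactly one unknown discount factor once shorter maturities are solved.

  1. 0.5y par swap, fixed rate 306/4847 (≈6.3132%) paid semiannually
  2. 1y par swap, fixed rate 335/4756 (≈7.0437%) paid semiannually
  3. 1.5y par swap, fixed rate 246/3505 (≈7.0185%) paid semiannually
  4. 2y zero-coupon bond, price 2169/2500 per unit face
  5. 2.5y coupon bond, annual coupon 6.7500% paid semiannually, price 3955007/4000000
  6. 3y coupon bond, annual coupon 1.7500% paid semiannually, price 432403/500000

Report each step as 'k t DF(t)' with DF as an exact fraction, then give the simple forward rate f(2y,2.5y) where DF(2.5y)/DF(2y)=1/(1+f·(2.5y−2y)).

1 1/2 4847/5000
2 1 933/1000
3 3/2 1127/1250
4 2 2169/2500
5 5/2 4183/5000
6 3 4091/5000
f(2y,2.5y) = ((2169/2500)/(4183/5000) − 1)/(1/2) = 310/4183 ≈ 7.4109%

step 1 [0.5y] swap r/2=153/4847: DF=(1 − 153/4847·(0))/(1+153/4847) = 4847/5000 ≈ 0.969400
step 2 [1y] swap r/2=335/9512: DF=(1 − 335/9512·(0.969400))/(1+335/9512) = 933/1000 ≈ 0.933000
step 3 [1.5y] swap r/2=123/3505: DF=(1 − 123/3505·(0.969400+0.933000))/(1+123/3505) = 1127/1250 ≈ 0.901600
step 4 [2y] zero: DF = P = 2169/2500 ≈ 0.867600
step 5 [2.5y] bond c/2=27/800: DF=(3955007/4000000 − 27/800·(0.969400+0.933000+0.901600+0.867600))/(1+27/800) = 4183/5000 ≈ 0.836600
step 6 [3y] bond c/2=7/800: DF=(432403/500000 − 7/800·(0.969400+0.933000+0.901600+0.867600+0.836600))/(1+7/800) = 4091/5000 ≈ 0.818200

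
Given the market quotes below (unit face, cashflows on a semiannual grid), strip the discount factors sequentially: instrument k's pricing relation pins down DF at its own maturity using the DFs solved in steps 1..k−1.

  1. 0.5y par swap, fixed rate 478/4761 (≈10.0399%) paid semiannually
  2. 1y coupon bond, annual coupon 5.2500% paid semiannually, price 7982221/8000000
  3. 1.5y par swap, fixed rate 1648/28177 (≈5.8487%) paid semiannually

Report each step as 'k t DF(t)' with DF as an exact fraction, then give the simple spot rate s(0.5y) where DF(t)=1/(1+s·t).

step 1 [0.5y] swap r/2=239/4761: DF=(1 − 239/4761·(0))/(1+239/4761) = 4761/5000 ≈ 0.952200
step 2 [1y] bond c/2=21/800: DF=(7982221/8000000 − 21/800·(0.952200))/(1+21/800) = 9479/10000 ≈ 0.947900
step 3 [1.5y] swap r/2=824/28177: DF=(1 − 824/28177·(0.952200+0.947900))/(1+824/28177) = 1147/1250 ≈ 0.917600

1 1/2 4761/5000
2 1 9479/10000
3 3/2 1147/1250
s(0.5y) = (1/(4761/5000) − 1)/(1/2) = 478/4761 ≈ 10.0399%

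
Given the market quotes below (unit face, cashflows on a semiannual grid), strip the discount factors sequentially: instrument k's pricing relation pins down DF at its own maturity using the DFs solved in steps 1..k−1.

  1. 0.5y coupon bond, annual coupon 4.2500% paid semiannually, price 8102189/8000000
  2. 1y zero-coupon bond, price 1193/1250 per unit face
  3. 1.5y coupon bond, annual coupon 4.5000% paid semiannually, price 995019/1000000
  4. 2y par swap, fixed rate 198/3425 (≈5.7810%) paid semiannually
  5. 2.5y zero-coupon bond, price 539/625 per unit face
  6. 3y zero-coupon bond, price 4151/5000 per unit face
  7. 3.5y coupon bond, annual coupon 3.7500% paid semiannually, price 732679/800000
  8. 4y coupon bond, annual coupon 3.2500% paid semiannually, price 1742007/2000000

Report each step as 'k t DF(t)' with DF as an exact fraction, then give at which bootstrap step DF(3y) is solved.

step 1 [0.5y] bond c/2=17/800: DF=(8102189/8000000 − 17/800·(0))/(1+17/800) = 9917/10000 ≈ 0.991700
step 2 [1y] zero: DF = P = 1193/1250 ≈ 0.954400
step 3 [1.5y] bond c/2=9/400: DF=(995019/1000000 − 9/400·(0.991700+0.954400))/(1+9/400) = 9303/10000 ≈ 0.930300
step 4 [2y] swap r/2=99/3425: DF=(1 − 99/3425·(0.991700+0.954400+0.930300))/(1+99/3425) = 8911/10000 ≈ 0.891100
step 5 [2.5y] zero: DF = P = 539/625 ≈ 0.862400
step 6 [3y] zero: DF = P = 4151/5000 ≈ 0.830200
step 7 [3.5y] bond c/2=3/160: DF=(732679/800000 − 3/160·(0.991700+0.954400+0.930300+0.891100+0.862400+0.830200))/(1+3/160) = 1597/2000 ≈ 0.798500
step 8 [4y] bond c/2=13/800: DF=(1742007/2000000 − 13/800·(0.991700+0.954400+0.930300+0.891100+0.862400+0.830200+0.798500))/(1+13/800) = 757/1000 ≈ 0.757000

1 1/2 9917/10000
2 1 1193/1250
3 3/2 9303/10000
4 2 8911/10000
5 5/2 539/625
6 3 4151/5000
7 7/2 1597/2000
8 4 757/1000
DF(3y) is solved at step 6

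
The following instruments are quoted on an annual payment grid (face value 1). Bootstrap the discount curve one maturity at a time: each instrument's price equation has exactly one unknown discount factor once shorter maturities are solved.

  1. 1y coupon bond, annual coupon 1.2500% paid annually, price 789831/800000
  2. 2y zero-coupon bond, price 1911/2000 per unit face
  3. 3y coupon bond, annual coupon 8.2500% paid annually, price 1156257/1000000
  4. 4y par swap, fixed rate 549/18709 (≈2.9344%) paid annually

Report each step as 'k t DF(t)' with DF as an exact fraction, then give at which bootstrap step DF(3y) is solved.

step 1 [1y] bond c/1=1/80: DF=(789831/800000 − 1/80·(0))/(1+1/80) = 9751/10000 ≈ 0.975100
step 2 [2y] zero: DF = P = 1911/2000 ≈ 0.955500
step 3 [3y] bond c/1=33/400: DF=(1156257/1000000 − 33/400·(0.975100+0.955500))/(1+33/400) = 921/1000 ≈ 0.921000
step 4 [4y] swap r/1=549/18709: DF=(1 − 549/18709·(0.975100+0.955500+0.921000))/(1+549/18709) = 4451/5000 ≈ 0.890200

1 1 9751/10000
2 2 1911/2000
3 3 921/1000
4 4 4451/5000
DF(3y) is solved at step 3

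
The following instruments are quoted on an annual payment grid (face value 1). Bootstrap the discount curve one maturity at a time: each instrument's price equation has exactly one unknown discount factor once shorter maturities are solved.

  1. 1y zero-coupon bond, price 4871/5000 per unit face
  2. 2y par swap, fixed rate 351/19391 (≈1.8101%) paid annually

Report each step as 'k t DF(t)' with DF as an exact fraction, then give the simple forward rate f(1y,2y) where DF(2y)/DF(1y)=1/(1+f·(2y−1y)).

step 1 [1y] zero: DF = P = 4871/5000 ≈ 0.974200
step 2 [2y] swap r/1=351/19391: DF=(1 − 351/19391·(0.974200))/(1+351/19391) = 9649/10000 ≈ 0.964900

1 1 4871/5000
2 2 9649/10000
f(1y,2y) = ((4871/5000)/(9649/10000) − 1)/(1) = 93/9649 ≈ 0.9638%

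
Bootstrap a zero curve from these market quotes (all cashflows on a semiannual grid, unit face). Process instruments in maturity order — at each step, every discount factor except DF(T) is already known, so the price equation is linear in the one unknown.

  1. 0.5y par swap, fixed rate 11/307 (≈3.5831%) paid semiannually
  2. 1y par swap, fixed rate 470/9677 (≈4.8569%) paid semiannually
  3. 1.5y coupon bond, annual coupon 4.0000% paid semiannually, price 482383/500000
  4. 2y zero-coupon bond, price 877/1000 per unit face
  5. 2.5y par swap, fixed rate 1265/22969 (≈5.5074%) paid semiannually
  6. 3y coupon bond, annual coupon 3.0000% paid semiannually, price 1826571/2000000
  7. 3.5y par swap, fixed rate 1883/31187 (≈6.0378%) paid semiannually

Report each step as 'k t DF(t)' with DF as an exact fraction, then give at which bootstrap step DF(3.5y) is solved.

1 1/2 614/625
2 1 953/1000
3 3/2 9079/10000
4 2 877/1000
5 5/2 1747/2000
6 3 8319/10000
7 7/2 8117/10000
DF(3.5y) is solved at step 7

step 1 [0.5y] swap r/2=11/614: DF=(1 − 11/614·(0))/(1+11/614) = 614/625 ≈ 0.982400
step 2 [1y] swap r/2=235/9677: DF=(1 − 235/9677·(0.982400))/(1+235/9677) = 953/1000 ≈ 0.953000
step 3 [1.5y] bond c/2=1/50: DF=(482383/500000 − 1/50·(0.982400+0.953000))/(1+1/50) = 9079/10000 ≈ 0.907900
step 4 [2y] zero: DF = P = 877/1000 ≈ 0.877000
step 5 [2.5y] swap r/2=1265/45938: DF=(1 − 1265/45938·(0.982400+0.953000+0.907900+0.877000))/(1+1265/45938) = 1747/2000 ≈ 0.873500
step 6 [3y] bond c/2=3/200: DF=(1826571/2000000 − 3/200·(0.982400+0.953000+0.907900+0.877000+0.873500))/(1+3/200) = 8319/10000 ≈ 0.831900
step 7 [3.5y] swap r/2=1883/62374: DF=(1 − 1883/62374·(0.982400+0.953000+0.907900+0.877000+0.873500+0.831900))/(1+1883/62374) = 8117/10000 ≈ 0.811700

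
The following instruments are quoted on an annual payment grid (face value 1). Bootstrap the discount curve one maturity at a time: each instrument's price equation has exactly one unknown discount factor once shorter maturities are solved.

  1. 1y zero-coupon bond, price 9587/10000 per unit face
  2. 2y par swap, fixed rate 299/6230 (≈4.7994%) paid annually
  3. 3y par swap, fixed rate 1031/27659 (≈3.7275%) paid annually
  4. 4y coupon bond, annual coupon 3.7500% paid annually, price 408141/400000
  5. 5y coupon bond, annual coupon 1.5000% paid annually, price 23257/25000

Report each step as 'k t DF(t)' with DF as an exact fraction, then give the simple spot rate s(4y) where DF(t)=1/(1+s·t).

1 1 9587/10000
2 2 9103/10000
3 3 8969/10000
4 4 1767/2000
5 5 4313/5000
s(4y) = (1/(1767/2000) − 1)/(4) = 233/7068 ≈ 3.2965%

step 1 [1y] zero: DF = P = 9587/10000 ≈ 0.958700
step 2 [2y] swap r/1=299/6230: DF=(1 − 299/6230·(0.958700))/(1+299/6230) = 9103/10000 ≈ 0.910300
step 3 [3y] swap r/1=1031/27659: DF=(1 − 1031/27659·(0.958700+0.910300))/(1+1031/27659) = 8969/10000 ≈ 0.896900
step 4 [4y] bond c/1=3/80: DF=(408141/400000 − 3/80·(0.958700+0.910300+0.896900))/(1+3/80) = 1767/2000 ≈ 0.883500
step 5 [5y] bond c/1=3/200: DF=(23257/25000 − 3/200·(0.958700+0.910300+0.896900+0.883500))/(1+3/200) = 4313/5000 ≈ 0.862600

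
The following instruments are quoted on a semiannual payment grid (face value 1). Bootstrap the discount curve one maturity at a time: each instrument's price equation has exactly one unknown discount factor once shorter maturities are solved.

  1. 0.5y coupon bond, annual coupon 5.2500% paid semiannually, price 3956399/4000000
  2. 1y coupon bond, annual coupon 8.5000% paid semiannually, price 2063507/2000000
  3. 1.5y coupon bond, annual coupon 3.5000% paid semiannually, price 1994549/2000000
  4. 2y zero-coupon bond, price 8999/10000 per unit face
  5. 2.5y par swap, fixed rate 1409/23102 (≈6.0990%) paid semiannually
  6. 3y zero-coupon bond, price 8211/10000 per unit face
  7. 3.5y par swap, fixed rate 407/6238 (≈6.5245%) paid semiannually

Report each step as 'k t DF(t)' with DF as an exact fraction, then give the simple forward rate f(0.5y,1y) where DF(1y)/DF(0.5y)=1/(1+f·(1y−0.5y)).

step 1 [0.5y] bond c/2=21/800: DF=(3956399/4000000 − 21/800·(0))/(1+21/800) = 4819/5000 ≈ 0.963800
step 2 [1y] bond c/2=17/400: DF=(2063507/2000000 − 17/400·(0.963800))/(1+17/400) = 594/625 ≈ 0.950400
step 3 [1.5y] bond c/2=7/400: DF=(1994549/2000000 − 7/400·(0.963800+0.950400))/(1+7/400) = 592/625 ≈ 0.947200
step 4 [2y] zero: DF = P = 8999/10000 ≈ 0.899900
step 5 [2.5y] swap r/2=1409/46204: DF=(1 − 1409/46204·(0.963800+0.950400+0.947200+0.899900))/(1+1409/46204) = 8591/10000 ≈ 0.859100
step 6 [3y] zero: DF = P = 8211/10000 ≈ 0.821100
step 7 [3.5y] swap r/2=407/12476: DF=(1 − 407/12476·(0.963800+0.950400+0.947200+0.899900+0.859100+0.821100))/(1+407/12476) = 1593/2000 ≈ 0.796500

1 1/2 4819/5000
2 1 594/625
3 3/2 592/625
4 2 8999/10000
5 5/2 8591/10000
6 3 8211/10000
7 7/2 1593/2000
f(0.5y,1y) = ((4819/5000)/(594/625) − 1)/(1/2) = 67/2376 ≈ 2.8199%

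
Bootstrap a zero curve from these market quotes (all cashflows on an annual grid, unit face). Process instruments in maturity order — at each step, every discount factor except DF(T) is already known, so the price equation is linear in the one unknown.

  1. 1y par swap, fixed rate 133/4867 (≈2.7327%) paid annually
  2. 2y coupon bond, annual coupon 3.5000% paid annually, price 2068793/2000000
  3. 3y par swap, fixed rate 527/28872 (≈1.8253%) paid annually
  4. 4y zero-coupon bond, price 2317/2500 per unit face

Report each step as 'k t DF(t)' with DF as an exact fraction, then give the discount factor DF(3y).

1 1 4867/5000
2 2 1933/2000
3 3 9473/10000
4 4 2317/2500
DF(3y) = 9473/10000 ≈ 0.947300

step 1 [1y] swap r/1=133/4867: DF=(1 − 133/4867·(0))/(1+133/4867) = 4867/5000 ≈ 0.973400
step 2 [2y] bond c/1=7/200: DF=(2068793/2000000 − 7/200·(0.973400))/(1+7/200) = 1933/2000 ≈ 0.966500
step 3 [3y] swap r/1=527/28872: DF=(1 − 527/28872·(0.973400+0.966500))/(1+527/28872) = 9473/10000 ≈ 0.947300
step 4 [4y] zero: DF = P = 2317/2500 ≈ 0.926800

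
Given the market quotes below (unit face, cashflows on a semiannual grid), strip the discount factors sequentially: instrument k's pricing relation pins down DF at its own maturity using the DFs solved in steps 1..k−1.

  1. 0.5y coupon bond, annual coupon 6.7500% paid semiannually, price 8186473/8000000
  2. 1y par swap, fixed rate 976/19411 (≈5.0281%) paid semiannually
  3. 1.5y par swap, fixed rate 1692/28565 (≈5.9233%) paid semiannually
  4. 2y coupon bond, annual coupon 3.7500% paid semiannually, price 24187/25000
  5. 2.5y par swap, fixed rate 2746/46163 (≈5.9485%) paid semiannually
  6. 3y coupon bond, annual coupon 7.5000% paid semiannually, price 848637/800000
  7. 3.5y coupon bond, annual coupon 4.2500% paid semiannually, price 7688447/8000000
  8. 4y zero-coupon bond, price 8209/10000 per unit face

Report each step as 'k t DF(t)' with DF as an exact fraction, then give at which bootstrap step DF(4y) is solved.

1 1/2 9899/10000
2 1 1189/1250
3 3/2 4577/5000
4 2 8971/10000
5 5/2 8627/10000
6 3 2139/2500
7 7/2 517/625
8 4 8209/10000
DF(4y) is solved at step 8

step 1 [0.5y] bond c/2=27/800: DF=(8186473/8000000 − 27/800·(0))/(1+27/800) = 9899/10000 ≈ 0.989900
step 2 [1y] swap r/2=488/19411: DF=(1 − 488/19411·(0.989900))/(1+488/19411) = 1189/1250 ≈ 0.951200
step 3 [1.5y] swap r/2=846/28565: DF=(1 − 846/28565·(0.989900+0.951200))/(1+846/28565) = 4577/5000 ≈ 0.915400
step 4 [2y] bond c/2=3/160: DF=(24187/25000 − 3/160·(0.989900+0.951200+0.915400))/(1+3/160) = 8971/10000 ≈ 0.897100
step 5 [2.5y] swap r/2=1373/46163: DF=(1 − 1373/46163·(0.989900+0.951200+0.915400+0.897100))/(1+1373/46163) = 8627/10000 ≈ 0.862700
step 6 [3y] bond c/2=3/80: DF=(848637/800000 − 3/80·(0.989900+0.951200+0.915400+0.897100+0.862700))/(1+3/80) = 2139/2500 ≈ 0.855600
step 7 [3.5y] bond c/2=17/800: DF=(7688447/8000000 − 17/800·(0.989900+0.951200+0.915400+0.897100+0.862700+0.855600))/(1+17/800) = 517/625 ≈ 0.827200
step 8 [4y] zero: DF = P = 8209/10000 ≈ 0.820900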